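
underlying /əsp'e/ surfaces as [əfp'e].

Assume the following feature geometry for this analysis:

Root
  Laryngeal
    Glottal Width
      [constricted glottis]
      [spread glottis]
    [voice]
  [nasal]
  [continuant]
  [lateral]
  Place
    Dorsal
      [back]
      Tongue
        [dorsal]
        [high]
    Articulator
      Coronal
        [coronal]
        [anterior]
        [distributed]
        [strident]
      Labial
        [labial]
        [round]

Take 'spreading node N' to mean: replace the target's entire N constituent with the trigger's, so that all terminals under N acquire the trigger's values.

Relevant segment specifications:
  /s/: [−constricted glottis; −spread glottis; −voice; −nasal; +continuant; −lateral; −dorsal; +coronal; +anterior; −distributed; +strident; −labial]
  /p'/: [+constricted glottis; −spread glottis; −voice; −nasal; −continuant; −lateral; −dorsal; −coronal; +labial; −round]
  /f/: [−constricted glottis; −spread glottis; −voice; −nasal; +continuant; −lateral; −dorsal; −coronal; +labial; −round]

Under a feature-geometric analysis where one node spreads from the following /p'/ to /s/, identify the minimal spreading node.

Articulator

/s/ and [f] differ in [labial], [round], [coronal], [anterior], [distributed], [strident]; every other specified feature is identical.
In this geometry the lowest node dominating all of them is Articulator: every daughter of Articulator dominates only a proper subset, so no lower node suffices.
If Articulator spreads, every terminal under it takes /p'/'s value, producing [f] as observed.
[constricted glottis], [continuant] stay as in /s/ although /p'/ differs there, so no node dominating them spread; among the remaining candidates Articulator is the lowest that derives the output.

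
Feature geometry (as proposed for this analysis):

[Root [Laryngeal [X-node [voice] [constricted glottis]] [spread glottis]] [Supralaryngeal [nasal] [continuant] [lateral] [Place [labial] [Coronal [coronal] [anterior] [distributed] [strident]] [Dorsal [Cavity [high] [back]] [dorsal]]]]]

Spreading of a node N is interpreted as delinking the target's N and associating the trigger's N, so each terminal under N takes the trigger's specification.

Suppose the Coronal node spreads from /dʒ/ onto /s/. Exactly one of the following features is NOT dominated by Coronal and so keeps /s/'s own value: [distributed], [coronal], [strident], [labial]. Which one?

The terminals dominated by Coronal are [coronal], [anterior], [distributed], [strident].
[strident], [coronal], [distributed] all lie under Coronal, so they are overwritten when Coronal spreads.
But [labial] is a dependent of Place, outside Coronal; it is therefore untouched by the spreading.

[labial]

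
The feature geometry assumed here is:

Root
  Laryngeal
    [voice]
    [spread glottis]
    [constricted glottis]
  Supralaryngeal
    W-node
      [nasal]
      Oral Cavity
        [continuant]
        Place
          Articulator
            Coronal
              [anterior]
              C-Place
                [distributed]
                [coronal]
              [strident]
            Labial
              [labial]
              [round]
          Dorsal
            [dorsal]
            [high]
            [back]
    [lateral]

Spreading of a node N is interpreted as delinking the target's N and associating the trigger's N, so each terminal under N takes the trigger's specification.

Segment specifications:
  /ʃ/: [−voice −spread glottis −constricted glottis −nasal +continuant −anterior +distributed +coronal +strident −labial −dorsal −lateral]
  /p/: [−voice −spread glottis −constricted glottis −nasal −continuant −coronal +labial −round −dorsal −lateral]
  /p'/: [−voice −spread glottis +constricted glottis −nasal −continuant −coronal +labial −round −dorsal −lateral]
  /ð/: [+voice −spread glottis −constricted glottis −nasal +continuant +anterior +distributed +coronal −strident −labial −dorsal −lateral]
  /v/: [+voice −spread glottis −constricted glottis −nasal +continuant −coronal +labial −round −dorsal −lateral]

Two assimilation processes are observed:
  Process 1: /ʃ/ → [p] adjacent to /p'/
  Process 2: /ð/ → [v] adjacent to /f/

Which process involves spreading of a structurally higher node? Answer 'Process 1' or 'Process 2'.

Process 1

In Process 1, [continuant], [labial], [round], [coronal], [anterior], [distributed], [strident] change, so the minimal spreading node is Oral Cavity at depth 3.
In Process 2, [labial], [round], [coronal], [anterior], [distributed], [strident] change, so the minimal spreading node is Articulator at depth 5.
Oral Cavity is closer to Root than Articulator, so Process 1 spreads the higher node.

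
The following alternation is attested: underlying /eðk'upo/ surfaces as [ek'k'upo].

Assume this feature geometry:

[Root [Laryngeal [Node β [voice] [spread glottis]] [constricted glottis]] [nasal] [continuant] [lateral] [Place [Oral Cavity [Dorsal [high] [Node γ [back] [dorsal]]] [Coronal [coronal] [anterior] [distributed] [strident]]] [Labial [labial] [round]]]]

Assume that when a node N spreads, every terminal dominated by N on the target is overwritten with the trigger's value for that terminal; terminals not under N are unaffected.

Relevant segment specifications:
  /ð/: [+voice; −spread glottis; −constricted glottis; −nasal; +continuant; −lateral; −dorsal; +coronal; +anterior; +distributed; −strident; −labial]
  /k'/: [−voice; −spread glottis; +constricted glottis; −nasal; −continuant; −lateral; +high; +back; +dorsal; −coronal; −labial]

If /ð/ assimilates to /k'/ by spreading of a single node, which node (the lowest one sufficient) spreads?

Feature comparison: [voice], [constricted glottis], [continuant], [coronal], [anterior], [distributed], [strident], [dorsal], [high], [back] differ between /ð/ and [k']; the remaining terminals match.
These terminals are all dominated by Root, and no proper subconstituent of Root covers them all; Root is their lowest common ancestor.
Spreading Root from /k'/ overwrites each of those terminals with /k'/'s values, yielding exactly [k'].

Root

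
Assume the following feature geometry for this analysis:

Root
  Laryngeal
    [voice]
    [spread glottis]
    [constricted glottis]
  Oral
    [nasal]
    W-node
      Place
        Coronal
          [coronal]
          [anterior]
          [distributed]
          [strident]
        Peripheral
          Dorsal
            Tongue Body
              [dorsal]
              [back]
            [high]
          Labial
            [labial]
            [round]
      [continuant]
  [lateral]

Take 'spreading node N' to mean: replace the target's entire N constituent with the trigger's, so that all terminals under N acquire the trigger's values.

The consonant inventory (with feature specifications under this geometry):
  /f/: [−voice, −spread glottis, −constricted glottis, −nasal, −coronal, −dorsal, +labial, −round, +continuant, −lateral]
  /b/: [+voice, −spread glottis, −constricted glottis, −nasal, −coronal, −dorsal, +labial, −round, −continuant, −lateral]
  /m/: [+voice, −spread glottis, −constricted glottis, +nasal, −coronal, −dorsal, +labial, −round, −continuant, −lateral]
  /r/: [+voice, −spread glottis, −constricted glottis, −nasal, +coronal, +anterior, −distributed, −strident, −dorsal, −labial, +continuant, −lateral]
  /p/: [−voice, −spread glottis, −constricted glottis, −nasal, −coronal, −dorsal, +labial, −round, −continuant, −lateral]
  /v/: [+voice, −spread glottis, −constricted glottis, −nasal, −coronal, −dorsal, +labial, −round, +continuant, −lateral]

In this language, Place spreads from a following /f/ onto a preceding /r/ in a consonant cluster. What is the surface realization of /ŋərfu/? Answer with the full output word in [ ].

Place immediately or transitively dominates [coronal], [anterior], [distributed], [strident], [dorsal], [back], [high], [labial], [round].
Spreading Place from /f/ onto /r/ replaces those values with /f/'s: [−coronal], [−dorsal], [+labial], [−round]. Features outside Place ([voice], [spread glottis], [constricted glottis], …) stay as in /r/.
The resulting bundle matches /v/ in the inventory; substituting it for /r/ gives [ŋəvfu].

[ŋəvfu]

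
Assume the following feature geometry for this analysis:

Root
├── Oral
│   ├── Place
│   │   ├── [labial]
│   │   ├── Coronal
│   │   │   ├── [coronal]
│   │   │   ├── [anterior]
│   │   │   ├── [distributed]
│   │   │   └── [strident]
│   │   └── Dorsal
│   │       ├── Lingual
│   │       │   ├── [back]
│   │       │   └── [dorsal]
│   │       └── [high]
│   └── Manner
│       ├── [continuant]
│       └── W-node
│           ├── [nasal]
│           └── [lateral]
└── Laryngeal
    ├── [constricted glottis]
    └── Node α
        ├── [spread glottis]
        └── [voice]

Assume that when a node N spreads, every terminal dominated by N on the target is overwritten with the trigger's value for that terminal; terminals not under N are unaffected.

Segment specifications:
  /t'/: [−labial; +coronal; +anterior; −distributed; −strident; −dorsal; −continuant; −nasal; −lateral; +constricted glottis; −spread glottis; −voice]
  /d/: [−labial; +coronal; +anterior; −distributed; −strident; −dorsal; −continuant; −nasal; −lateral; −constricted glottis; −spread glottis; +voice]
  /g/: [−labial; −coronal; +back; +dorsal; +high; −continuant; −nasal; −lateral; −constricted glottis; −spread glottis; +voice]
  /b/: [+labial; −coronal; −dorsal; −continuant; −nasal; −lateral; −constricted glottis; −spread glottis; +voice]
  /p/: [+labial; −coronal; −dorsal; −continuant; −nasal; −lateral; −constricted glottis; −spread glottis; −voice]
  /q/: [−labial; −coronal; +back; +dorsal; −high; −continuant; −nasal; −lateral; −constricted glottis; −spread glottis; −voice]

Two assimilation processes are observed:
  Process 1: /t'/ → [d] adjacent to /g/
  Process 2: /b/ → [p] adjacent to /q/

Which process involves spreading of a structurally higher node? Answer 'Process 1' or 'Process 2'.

Process 1

In Process 1, [voice], [constricted glottis] change, so the minimal spreading node is Laryngeal at depth 1.
In Process 2, [voice] changes, so the minimal spreading node is [voice] at depth 3.
Laryngeal is closer to Root than [voice], so Process 1 spreads the higher node.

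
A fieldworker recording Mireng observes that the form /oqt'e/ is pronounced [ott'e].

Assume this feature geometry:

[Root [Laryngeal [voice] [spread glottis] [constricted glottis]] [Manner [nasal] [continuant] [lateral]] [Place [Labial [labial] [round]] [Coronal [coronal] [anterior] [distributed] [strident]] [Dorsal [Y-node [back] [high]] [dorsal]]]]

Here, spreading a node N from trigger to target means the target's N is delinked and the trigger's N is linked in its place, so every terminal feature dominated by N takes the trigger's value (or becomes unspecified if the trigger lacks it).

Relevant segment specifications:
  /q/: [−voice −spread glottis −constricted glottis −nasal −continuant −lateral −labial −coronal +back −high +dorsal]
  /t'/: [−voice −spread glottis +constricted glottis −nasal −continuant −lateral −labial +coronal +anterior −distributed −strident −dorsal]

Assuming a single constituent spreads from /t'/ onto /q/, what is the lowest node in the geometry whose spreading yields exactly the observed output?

Place

Comparing /q/ with its surface form [t], the features that change are [coronal], [anterior], [distributed], [strident], [dorsal], [high], [back].
In this geometry the lowest node dominating all of them is Place: every daughter of Place dominates only a proper subset, so no lower node suffices.
Delinking /q/'s Place and associating /t'/'s Place gives precisely the feature bundle of [t].
Since [constricted glottis] is preserved even though /t'/ disagrees there, no node above Place spread.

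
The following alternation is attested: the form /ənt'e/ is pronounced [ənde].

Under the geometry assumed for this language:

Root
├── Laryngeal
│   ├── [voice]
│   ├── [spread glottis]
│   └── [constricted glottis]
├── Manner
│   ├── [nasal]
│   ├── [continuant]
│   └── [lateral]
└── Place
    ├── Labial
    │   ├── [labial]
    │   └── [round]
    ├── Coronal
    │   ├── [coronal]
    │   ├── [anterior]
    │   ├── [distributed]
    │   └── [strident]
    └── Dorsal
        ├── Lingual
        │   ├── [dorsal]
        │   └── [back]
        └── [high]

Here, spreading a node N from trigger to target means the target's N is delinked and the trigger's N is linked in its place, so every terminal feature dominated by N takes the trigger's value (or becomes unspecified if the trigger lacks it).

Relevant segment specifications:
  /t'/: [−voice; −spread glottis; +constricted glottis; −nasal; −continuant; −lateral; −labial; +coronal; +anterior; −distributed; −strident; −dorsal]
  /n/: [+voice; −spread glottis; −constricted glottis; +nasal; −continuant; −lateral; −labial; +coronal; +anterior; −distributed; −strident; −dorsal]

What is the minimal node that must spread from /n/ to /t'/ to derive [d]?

Laryngeal

Feature comparison: [voice], [constricted glottis] differ between /t'/ and [d]; the remaining terminals match.
These terminals are all dominated by Laryngeal, and no proper subconstituent of Laryngeal covers them all; Laryngeal is their lowest common ancestor.
If Laryngeal spreads, every terminal under it takes /n/'s value, producing [d] as observed.
[nasal] — on which /n/ differs from /t'/ — is unchanged, so Root cannot have spread; the constituent is no larger than Laryngeal.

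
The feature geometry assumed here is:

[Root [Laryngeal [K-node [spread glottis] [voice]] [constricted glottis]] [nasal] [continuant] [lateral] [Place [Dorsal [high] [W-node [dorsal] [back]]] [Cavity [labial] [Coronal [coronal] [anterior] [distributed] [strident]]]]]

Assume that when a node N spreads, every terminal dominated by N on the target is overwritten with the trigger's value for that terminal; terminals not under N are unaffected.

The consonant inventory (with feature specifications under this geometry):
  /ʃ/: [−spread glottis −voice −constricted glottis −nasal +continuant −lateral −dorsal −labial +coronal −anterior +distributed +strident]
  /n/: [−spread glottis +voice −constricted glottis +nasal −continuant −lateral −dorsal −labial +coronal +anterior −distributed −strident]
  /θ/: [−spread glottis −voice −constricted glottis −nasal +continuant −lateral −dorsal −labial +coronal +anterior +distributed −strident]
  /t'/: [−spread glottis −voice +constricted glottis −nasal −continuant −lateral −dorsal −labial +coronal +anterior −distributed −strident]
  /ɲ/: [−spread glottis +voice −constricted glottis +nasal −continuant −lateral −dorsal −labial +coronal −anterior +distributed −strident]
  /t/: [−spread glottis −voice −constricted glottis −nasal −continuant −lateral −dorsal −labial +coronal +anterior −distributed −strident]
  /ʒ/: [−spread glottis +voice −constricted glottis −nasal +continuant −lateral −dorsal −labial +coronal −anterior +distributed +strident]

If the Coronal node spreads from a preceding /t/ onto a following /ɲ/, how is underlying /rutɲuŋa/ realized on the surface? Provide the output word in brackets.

[rutnuŋa]

Terminals under Coronal in this geometry: [coronal], [anterior], [distributed], [strident].
The target acquires /t/'s values for everything under Coronal — [+coronal], [+anterior], [−distributed], [−strident] — while keeping its own [spread glottis], [voice], [constricted glottis], ….
Among the inventory, only /n/ has exactly this specification, giving the surface form [rutnuŋa].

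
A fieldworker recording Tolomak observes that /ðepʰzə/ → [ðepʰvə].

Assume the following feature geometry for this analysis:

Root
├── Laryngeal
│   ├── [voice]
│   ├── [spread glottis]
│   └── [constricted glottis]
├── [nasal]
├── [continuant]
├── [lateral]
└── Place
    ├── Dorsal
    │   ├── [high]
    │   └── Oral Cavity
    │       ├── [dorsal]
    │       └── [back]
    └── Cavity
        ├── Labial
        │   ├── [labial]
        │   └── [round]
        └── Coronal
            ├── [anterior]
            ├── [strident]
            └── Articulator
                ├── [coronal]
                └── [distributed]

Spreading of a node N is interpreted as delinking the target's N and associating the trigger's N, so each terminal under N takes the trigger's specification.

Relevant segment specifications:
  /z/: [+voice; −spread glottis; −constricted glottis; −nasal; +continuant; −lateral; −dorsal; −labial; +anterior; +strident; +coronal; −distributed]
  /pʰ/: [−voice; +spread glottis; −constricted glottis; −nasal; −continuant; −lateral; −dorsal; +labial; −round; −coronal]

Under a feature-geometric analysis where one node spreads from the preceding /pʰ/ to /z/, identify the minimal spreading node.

The alternation /z/ → [v] changes [labial], [round], [coronal], [anterior], [distributed], [strident] and nothing else.
The smallest constituent containing every changed terminal is Cavity — each of its daughters lacks at least one of the affected features.
Spreading Cavity from /pʰ/ overwrites each of those terminals with /pʰ/'s values, yielding exactly [v].
[voice], [continuant] stay as in /z/ although /pʰ/ differs there, so no node dominating them spread; among the remaining candidates Cavity is the lowest that derives the output.

Cavity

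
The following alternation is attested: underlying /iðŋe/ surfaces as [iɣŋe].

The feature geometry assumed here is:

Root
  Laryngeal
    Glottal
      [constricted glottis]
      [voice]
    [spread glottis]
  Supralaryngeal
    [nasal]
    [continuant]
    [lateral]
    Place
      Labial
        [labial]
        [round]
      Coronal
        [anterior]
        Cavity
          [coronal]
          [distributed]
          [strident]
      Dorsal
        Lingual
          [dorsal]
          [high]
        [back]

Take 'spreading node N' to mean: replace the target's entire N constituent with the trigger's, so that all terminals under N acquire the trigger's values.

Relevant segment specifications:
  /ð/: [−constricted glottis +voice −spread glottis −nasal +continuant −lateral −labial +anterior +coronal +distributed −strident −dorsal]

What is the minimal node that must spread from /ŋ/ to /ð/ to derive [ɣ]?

/ð/ and [ɣ] differ in [coronal], [anterior], [distributed], [strident], [dorsal], [high], [back]; every other specified feature is identical.
The smallest constituent containing every changed terminal is Place — each of its daughters lacks at least one of the affected features.
Delinking /ð/'s Place and associating /ŋ/'s Place gives precisely the feature bundle of [ɣ].
Since [nasal], [continuant] are preserved even though /ŋ/ disagrees there, no node above Place spread.

Place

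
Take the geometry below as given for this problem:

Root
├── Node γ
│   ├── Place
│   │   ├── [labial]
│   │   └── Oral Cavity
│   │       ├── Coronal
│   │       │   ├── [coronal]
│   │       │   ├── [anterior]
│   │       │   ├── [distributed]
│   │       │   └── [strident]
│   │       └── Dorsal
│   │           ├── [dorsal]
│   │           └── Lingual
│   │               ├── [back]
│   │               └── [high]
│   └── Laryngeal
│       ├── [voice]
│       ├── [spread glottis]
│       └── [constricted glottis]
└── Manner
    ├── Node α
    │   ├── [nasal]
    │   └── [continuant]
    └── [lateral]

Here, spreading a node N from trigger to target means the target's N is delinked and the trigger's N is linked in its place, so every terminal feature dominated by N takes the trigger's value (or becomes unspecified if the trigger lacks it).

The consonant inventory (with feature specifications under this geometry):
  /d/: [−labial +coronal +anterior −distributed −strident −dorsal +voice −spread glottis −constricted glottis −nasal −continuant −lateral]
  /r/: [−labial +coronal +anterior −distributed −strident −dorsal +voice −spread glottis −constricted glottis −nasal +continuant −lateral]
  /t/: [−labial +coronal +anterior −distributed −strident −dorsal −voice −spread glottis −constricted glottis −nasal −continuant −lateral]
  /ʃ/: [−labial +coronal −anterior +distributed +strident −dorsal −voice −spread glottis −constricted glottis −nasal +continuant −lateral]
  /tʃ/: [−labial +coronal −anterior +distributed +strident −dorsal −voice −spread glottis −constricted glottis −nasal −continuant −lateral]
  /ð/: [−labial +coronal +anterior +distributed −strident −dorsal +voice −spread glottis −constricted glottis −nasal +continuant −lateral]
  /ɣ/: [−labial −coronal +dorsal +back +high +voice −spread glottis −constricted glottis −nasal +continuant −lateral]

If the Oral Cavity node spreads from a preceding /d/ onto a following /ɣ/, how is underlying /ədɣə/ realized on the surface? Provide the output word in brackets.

[ədrə]

The Oral Cavity node dominates the terminals [coronal], [anterior], [distributed], [strident], [dorsal], [back], [high].
After delinking /ɣ/'s Oral Cavity and linking /d/'s, the affected terminals become [+coronal], [+anterior], [−distributed], [−strident], [−dorsal]; [labial], [voice], [spread glottis], … (outside Oral Cavity) are retained from /ɣ/.
Among the inventory, only /r/ has exactly this specification, giving the surface form [ədrə].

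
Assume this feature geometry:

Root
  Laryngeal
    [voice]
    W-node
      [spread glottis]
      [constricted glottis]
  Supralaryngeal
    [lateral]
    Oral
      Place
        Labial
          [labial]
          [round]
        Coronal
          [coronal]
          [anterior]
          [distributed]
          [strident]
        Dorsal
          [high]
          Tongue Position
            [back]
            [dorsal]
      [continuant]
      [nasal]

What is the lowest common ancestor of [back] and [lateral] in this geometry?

[back]: Root ▹ Supralaryngeal ▹ Oral ▹ Place ▹ Dorsal ▹ Tongue Position ▹ [back].
[lateral]: Root ▹ Supralaryngeal ▹ [lateral].
The listed terminals split across distinct daughters of Supralaryngeal, so Supralaryngeal itself is the smallest node containing them all.

Supralaryngeal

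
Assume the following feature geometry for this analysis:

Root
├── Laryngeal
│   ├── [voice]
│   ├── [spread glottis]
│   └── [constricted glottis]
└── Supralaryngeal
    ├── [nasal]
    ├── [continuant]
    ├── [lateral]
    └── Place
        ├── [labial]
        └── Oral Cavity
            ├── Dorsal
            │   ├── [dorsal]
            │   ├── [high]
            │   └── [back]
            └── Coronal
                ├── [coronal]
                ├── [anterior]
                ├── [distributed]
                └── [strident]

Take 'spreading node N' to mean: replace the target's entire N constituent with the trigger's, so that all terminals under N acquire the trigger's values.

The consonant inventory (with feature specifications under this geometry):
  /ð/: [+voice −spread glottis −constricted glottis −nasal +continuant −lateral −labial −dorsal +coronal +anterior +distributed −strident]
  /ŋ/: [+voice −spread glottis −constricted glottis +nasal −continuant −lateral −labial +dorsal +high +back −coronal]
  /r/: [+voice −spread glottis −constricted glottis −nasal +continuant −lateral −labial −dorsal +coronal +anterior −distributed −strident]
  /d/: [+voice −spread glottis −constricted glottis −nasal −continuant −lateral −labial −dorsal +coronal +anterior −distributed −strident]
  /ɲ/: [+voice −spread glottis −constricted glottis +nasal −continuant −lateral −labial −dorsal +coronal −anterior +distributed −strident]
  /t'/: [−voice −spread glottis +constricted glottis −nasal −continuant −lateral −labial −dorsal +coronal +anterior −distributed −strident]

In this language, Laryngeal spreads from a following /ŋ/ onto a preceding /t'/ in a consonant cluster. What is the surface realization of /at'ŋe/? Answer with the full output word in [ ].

[adŋe]

Terminals under Laryngeal in this geometry: [voice], [spread glottis], [constricted glottis].
After delinking /t'/'s Laryngeal and linking /ŋ/'s, the affected terminals become [+voice], [−spread glottis], [−constricted glottis]; [nasal], [continuant], [lateral], … (outside Laryngeal) are retained from /t'/.
Among the inventory, only /d/ has exactly this specification, giving the surface form [adŋe].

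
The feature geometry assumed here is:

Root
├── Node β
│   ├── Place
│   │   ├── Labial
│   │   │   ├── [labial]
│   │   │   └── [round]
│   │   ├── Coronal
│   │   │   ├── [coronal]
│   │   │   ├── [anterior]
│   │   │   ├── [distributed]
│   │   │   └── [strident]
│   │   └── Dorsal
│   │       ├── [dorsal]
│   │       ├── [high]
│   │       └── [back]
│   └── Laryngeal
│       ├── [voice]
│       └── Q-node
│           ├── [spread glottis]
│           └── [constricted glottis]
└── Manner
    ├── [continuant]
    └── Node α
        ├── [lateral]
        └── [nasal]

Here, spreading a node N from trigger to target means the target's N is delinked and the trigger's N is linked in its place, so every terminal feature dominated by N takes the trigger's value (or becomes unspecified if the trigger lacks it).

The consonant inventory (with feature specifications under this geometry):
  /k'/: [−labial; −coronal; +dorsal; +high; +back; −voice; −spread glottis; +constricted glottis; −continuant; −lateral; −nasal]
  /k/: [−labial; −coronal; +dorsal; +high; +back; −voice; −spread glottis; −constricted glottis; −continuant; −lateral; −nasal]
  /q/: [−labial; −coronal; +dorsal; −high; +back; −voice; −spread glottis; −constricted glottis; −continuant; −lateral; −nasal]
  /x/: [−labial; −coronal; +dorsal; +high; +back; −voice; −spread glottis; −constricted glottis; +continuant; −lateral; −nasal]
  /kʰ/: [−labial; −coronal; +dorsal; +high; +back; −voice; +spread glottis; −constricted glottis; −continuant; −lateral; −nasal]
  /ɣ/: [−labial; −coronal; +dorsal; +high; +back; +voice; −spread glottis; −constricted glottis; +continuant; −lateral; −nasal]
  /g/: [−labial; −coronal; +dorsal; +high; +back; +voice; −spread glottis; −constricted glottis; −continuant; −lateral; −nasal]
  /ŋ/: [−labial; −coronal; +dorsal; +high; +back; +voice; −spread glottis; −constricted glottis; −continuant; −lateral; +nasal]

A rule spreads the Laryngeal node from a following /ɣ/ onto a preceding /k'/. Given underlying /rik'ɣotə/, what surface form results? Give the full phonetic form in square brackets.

The Laryngeal node dominates the terminals [voice], [spread glottis], [constricted glottis].
The target acquires /ɣ/'s values for everything under Laryngeal — [+voice], [−spread glottis], [−constricted glottis] — while keeping its own [labial], [coronal], [dorsal], ….
This feature bundle is that of [g], so /rik'ɣotə/ surfaces as [rigɣotə].

[rigɣotə]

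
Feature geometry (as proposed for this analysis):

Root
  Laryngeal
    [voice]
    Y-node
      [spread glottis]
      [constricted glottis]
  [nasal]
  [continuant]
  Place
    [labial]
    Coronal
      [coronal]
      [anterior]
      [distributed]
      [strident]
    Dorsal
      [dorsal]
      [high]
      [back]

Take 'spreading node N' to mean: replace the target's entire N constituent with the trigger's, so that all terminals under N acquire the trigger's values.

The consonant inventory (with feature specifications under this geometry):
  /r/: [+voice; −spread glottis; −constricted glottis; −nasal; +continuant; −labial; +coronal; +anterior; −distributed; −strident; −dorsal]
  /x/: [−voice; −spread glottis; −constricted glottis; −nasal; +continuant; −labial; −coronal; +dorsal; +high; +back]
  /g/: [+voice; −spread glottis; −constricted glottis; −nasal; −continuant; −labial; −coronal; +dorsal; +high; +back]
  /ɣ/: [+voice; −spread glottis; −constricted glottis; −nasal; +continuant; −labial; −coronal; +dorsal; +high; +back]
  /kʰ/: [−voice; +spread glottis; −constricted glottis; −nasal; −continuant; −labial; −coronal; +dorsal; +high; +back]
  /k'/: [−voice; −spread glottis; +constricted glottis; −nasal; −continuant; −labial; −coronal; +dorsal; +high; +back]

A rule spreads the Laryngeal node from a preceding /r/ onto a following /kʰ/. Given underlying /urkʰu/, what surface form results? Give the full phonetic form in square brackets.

Laryngeal immediately or transitively dominates [voice], [spread glottis], [constricted glottis].
Spreading Laryngeal from /r/ onto /kʰ/ replaces those values with /r/'s: [+voice], [−spread glottis], [−constricted glottis]. Features outside Laryngeal ([nasal], [continuant], [labial], …) stay as in /kʰ/.
This feature bundle is that of [g], so /urkʰu/ surfaces as [urgu].

[urgu]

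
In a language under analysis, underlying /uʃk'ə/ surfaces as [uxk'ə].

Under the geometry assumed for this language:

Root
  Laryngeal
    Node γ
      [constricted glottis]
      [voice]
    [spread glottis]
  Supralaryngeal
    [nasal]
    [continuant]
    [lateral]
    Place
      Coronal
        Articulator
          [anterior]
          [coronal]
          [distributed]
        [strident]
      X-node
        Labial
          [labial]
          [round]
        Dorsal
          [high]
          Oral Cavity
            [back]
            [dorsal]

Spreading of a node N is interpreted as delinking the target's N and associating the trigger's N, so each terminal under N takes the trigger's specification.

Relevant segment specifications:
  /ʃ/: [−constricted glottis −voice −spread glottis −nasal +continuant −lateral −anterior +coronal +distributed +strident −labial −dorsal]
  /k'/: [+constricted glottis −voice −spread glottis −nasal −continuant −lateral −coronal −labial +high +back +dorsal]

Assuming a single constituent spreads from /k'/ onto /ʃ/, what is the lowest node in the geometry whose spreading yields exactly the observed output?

Feature comparison: [coronal], [anterior], [distributed], [strident], [dorsal], [high], [back] differ between /ʃ/ and [x]; the remaining terminals match.
In this geometry the lowest node dominating all of them is Place: every daughter of Place dominates only a proper subset, so no lower node suffices.
Spreading Place from /k'/ overwrites each of those terminals with /k'/'s values, yielding exactly [x].
Had Supralaryngeal or a higher node spread, [continuant] would have taken /k'/'s value; it stays as in /ʃ/, confirming the spreading constituent is exactly Place.

Place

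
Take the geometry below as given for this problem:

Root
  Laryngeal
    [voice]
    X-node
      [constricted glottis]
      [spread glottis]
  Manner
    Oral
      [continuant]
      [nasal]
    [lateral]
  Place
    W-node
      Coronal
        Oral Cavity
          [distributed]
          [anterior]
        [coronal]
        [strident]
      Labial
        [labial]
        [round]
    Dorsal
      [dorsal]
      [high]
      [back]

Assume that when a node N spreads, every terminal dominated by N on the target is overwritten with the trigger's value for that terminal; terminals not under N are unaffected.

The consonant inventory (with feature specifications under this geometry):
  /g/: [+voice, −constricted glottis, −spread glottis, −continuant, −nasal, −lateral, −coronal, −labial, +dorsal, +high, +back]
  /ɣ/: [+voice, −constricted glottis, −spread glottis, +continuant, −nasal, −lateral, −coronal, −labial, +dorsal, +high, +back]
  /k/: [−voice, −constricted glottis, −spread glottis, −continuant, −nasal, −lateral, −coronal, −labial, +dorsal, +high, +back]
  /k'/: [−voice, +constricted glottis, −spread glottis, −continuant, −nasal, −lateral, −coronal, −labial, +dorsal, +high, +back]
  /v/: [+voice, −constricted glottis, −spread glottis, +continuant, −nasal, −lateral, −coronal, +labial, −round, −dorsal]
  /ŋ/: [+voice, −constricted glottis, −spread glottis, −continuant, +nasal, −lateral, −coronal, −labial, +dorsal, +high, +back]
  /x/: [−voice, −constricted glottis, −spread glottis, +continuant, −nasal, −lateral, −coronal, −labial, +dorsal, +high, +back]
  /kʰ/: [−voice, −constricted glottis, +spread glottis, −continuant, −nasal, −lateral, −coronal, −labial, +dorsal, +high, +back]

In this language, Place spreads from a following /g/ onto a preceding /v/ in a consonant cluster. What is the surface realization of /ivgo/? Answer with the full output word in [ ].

[iɣgo]

Terminals under Place in this geometry: [distributed], [anterior], [coronal], [strident], [labial], [round], [dorsal], [high], [back].
After delinking /v/'s Place and linking /g/'s, the affected terminals become [−coronal], [−labial], [+dorsal], [+high], [+back]; [voice], [constricted glottis], [spread glottis], … (outside Place) are retained from /v/.
This feature bundle is that of [ɣ], so /ivgo/ surfaces as [iɣgo].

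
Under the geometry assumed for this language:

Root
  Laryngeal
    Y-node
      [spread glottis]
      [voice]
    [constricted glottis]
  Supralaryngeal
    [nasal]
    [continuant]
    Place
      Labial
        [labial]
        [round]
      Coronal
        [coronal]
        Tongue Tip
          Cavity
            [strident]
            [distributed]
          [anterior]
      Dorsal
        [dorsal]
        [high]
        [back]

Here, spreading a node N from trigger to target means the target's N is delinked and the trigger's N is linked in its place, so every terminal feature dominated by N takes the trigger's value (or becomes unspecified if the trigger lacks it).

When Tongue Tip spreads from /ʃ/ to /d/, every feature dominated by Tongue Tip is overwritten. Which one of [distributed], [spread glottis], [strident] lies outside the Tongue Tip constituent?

[spread glottis]

Tongue Tip dominates exactly [strident], [distributed], [anterior].
[distributed], [strident] all lie under Tongue Tip, so they are overwritten when Tongue Tip spreads.
[spread glottis] attaches under Y-node, not under Tongue Tip, so /d/ retains its own value for [spread glottis].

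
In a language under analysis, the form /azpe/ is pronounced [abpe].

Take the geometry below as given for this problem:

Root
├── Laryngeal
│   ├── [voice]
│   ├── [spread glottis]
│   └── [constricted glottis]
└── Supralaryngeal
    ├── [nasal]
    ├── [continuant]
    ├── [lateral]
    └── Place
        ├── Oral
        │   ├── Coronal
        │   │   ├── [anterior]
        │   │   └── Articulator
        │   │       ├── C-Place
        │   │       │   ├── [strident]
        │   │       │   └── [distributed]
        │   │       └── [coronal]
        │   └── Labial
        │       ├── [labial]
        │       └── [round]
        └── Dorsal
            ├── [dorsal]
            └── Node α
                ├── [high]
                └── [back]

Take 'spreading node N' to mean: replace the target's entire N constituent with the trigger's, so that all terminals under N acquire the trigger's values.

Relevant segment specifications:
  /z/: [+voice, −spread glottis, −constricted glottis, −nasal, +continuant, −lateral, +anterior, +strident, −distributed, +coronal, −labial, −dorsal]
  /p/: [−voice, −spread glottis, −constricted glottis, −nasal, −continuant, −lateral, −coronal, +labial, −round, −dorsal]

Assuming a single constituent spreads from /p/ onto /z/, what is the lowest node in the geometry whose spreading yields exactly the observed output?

The alternation /z/ → [b] changes [continuant], [labial], [round], [coronal], [anterior], [distributed], [strident] and nothing else.
In this geometry the lowest node dominating all of them is Supralaryngeal: every daughter of Supralaryngeal dominates only a proper subset, so no lower node suffices.
Delinking /z/'s Supralaryngeal and associating /p/'s Supralaryngeal gives precisely the feature bundle of [b].
Since [voice] is preserved even though /p/ disagrees there, no node above Supralaryngeal spread.

Supralaryngeal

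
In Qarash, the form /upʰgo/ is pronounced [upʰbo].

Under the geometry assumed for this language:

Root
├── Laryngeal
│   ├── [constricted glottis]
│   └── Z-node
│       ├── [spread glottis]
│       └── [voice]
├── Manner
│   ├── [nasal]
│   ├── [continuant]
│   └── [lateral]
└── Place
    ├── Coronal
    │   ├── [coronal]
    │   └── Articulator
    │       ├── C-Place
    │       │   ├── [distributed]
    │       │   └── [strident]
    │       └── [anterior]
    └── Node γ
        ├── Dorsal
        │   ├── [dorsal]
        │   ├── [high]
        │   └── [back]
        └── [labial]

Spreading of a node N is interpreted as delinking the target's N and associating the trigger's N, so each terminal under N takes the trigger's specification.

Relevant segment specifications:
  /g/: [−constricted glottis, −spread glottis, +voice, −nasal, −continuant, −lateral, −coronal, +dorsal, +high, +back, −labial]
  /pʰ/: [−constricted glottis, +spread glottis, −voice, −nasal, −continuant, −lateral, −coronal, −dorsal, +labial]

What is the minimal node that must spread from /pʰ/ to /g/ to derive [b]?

Feature comparison: [labial], [dorsal], [high], [back] differ between /g/ and [b]; the remaining terminals match.
In this geometry the lowest node dominating all of them is Node γ: every daughter of Node γ dominates only a proper subset, so no lower node suffices.
Delinking /g/'s Node γ and associating /pʰ/'s Node γ gives precisely the feature bundle of [b].
[spread glottis], [voice] stay as in /g/ although /pʰ/ differs there, so no node dominating them spread; among the remaining candidates Node γ is the lowest that derives the output.

Node γ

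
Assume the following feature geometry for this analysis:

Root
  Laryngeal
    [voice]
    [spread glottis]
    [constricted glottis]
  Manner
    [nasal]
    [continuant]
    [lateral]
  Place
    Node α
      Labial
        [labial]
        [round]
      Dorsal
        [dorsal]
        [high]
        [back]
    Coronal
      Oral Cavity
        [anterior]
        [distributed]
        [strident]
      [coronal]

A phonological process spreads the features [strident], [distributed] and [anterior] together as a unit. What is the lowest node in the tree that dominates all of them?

[strident]: Root → Place → Coronal → Oral Cavity → [strident].
[distributed]: Root → Place → Coronal → Oral Cavity → [distributed].
[anterior]: Root → Place → Coronal → Oral Cavity → [anterior].
The lowest node appearing on every path is Oral Cavity; each proper daughter of Oral Cavity fails to dominate at least one of the listed features.

Oral Cavity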